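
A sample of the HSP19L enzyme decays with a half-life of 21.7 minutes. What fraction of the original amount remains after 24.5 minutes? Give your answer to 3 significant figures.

n = 24.5/21.7 ≈ 1.129 half-lives.
Fraction remaining = (1/2)^1.129 ≈ 0.45722.

0.457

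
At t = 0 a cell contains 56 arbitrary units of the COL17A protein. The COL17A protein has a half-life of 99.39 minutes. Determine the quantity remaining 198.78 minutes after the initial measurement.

Elapsed time is 2 half-lives (198.78/99.39).
Each half-life halves the amount: 56 × (1/2)^2 = 56/4 = 14 arbitrary units.

14 arbitrary units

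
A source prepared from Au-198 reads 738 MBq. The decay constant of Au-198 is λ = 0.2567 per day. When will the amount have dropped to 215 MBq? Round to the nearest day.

t½ = ln 2 / λ = 0.69315 / 0.2567 ≈ 2.7002 days.
Fraction remaining = 215/738 ≈ 0.29133.
n = log₂(738/215) = ln(3.4326)/ln 2 ≈ 1.7793 half-lives.
t = n × t½ = 1.7793 × 2.7002 ≈ 4.8045 days.

5 days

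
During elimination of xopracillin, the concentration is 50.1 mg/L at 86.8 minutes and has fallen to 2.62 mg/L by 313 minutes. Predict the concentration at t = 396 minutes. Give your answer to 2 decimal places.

0.89 mg/L

Over Δt = 313 − 86.8 = 226.2 minutes, the level fell by a factor of 50.1/2.62 ≈ 19.122.
n = log₂(19.122) ≈ 4.2572 half-lives, so t½ = 226.2/4.2572 ≈ 53.134 minutes.
From t = 313 to t = 396: 2.62 × (1/2)^((396−313)/53.134) ≈ 0.88729 mg/L.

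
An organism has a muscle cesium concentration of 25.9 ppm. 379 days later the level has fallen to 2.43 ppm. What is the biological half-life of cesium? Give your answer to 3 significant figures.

111 days

A/A₀ = 2.43/25.9 ≈ 0.093822.
n = log₂(10.658) ≈ 3.4139 half-lives elapsed in 379 days.
t½ = 379/3.4139 ≈ 111.02 days.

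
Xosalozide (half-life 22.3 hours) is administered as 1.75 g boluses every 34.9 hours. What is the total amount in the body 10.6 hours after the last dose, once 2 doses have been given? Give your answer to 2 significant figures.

1.7 g

The 2 doses were given 45.5, 10.6 hours ago.
Total = 1.75·(1/2)^(45.5/22.3) + 1.75·(1/2)^(10.6/22.3)
      = 0.42543 + 1.2588 ≈ 1.6842 g.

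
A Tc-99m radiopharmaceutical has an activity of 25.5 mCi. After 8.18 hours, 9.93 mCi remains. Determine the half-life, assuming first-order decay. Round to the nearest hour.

A/A₀ = 9.93/25.5 ≈ 0.38941.
n = log₂(2.568) ≈ 1.3606 half-lives elapsed in 8.18 hours.
t½ = 8.18/1.3606 ≈ 6.0119 hours.

6 hours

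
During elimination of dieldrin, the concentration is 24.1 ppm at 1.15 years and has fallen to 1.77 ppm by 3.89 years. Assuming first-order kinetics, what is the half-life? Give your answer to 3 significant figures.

Over Δt = 3.89 − 1.15 = 2.74 years, the level fell by a factor of 24.1/1.77 ≈ 13.616.
n = log₂(13.616) ≈ 3.7672 half-lives, so t½ = 2.74/3.7672 ≈ 0.72733 years.

0.727 years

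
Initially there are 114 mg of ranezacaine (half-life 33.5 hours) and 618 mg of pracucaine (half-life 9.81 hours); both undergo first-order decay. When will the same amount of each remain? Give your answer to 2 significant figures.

Set 114·(1/2)^(t/33.5) = 618·(1/2)^(t/9.81).
Taking log₂: log₂(114/618) = t·(1/33.5 − 1/9.81).
log₂(0.18447) = -2.4386; 1/33.5 − 1/9.81 = -0.072086.
t = -2.4386 / -0.072086 ≈ 33.829 hours.

34 hours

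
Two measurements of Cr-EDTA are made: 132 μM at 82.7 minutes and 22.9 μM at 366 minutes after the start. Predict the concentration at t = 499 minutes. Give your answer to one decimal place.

10.1 μM

Over Δt = 366 − 82.7 = 283.3 minutes, the level fell by a factor of 132/22.9 ≈ 5.7642.
n = log₂(5.7642) ≈ 2.5271 half-lives, so t½ = 283.3/2.5271 ≈ 112.1 minutes.
From t = 366 to t = 499: 22.9 × (1/2)^((499−366)/112.1) ≈ 10.062 μM.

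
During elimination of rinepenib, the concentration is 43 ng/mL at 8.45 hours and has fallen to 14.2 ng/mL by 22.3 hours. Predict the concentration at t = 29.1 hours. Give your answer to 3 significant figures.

Over Δt = 22.3 − 8.45 = 13.85 hours, the level fell by a factor of 43/14.2 ≈ 3.0282.
n = log₂(3.0282) ≈ 1.5984 half-lives, so t½ = 13.85/1.5984 ≈ 8.6647 hours.
From t = 22.3 to t = 29.1: 14.2 × (1/2)^((29.1−22.3)/8.6647) ≈ 8.2422 ng/mL.

8.24 ng/mL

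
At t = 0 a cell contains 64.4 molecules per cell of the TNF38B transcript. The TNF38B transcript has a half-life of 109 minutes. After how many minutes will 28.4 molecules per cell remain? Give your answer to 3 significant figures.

129 minutes

Fraction remaining = 28.4/64.4 ≈ 0.44099.
n = log₂(64.4/28.4) = ln(2.2676)/ln 2 ≈ 1.1812 half-lives.
t = n × t½ = 1.1812 × 109 ≈ 128.75 minutes.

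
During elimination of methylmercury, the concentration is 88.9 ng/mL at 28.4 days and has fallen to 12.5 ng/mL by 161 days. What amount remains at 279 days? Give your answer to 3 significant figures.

Over Δt = 161 − 28.4 = 132.6 days, the level fell by a factor of 88.9/12.5 ≈ 7.112.
n = log₂(7.112) ≈ 2.8303 half-lives, so t½ = 132.6/2.8303 ≈ 46.851 days.
From t = 161 to t = 279: 12.5 × (1/2)^((279−161)/46.851) ≈ 2.1814 ng/mL.

2.18 ng/mL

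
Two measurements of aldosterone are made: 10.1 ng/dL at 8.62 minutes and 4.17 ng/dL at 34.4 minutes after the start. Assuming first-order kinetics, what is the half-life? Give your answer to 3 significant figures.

Over Δt = 34.4 − 8.62 = 25.78 minutes, the level fell by a factor of 10.1/4.17 ≈ 2.4221.
n = log₂(2.4221) ≈ 1.2762 half-lives, so t½ = 25.78/1.2762 ≈ 20.2 minutes.

20.2 minutes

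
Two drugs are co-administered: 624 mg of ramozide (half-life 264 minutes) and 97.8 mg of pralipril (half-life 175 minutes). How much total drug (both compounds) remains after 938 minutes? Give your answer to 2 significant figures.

ramozide: 624 × (1/2)^(938/264) = 624 × (1/2)^3.553 ≈ 53.164 mg.
pralipril: 97.8 × (1/2)^(938/175) = 97.8 × (1/2)^5.36 ≈ 2.3813 mg.
Total = 53.164 + 2.3813 ≈ 55.545 mg.

56 mg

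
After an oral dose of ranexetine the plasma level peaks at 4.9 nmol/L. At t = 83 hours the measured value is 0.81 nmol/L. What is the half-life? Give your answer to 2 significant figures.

32 hours

A/A₀ = 0.81/4.9 ≈ 0.16531.
n = log₂(6.0494) ≈ 2.5968 half-lives elapsed in 83 hours.
t½ = 83/2.5968 ≈ 31.963 hours.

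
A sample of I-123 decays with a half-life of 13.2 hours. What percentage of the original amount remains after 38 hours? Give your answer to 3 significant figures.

n = 38/13.2 ≈ 2.8788 half-lives.
Fraction remaining = (1/2)^2.8788 ≈ 0.13596, i.e. 13.596%.

13.6%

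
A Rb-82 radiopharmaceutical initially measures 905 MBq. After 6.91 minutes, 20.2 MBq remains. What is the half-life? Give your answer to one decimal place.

A/A₀ = 20.2/905 ≈ 0.02232.
n = log₂(44.802) ≈ 5.4855 half-lives elapsed in 6.91 minutes.
t½ = 6.91/5.4855 ≈ 1.2597 minutes.

1.3 minutes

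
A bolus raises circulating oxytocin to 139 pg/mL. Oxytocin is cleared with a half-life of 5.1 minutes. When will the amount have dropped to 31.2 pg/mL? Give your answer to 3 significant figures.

Fraction remaining = 31.2/139 ≈ 0.22446.
n = log₂(139/31.2) = ln(4.4551)/ln 2 ≈ 2.1555 half-lives.
t = n × t½ = 2.1555 × 5.1 ≈ 10.993 minutes.

11.0 minutes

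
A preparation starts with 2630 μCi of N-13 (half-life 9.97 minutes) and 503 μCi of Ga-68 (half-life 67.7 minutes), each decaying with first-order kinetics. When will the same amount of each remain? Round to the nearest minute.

Set 2630·(1/2)^(t/9.97) = 503·(1/2)^(t/67.7).
Taking log₂: log₂(2630/503) = t·(1/9.97 − 1/67.7).
log₂(5.2286) = 2.3864; 1/9.97 − 1/67.7 = 0.08553.
t = 2.3864 / 0.08553 ≈ 27.902 minutes.

28 minutes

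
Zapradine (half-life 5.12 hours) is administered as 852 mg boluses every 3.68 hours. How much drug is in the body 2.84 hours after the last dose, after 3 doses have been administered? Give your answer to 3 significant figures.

1150 mg

The 3 doses were given 10.2, 6.52, 2.84 hours ago.
Total = 852·(1/2)^(10.2/5.12) + 852·(1/2)^(6.52/5.12) + 852·(1/2)^(2.84/5.12)
      = 214.16 + 352.45 + 580.05 ≈ 1146.7 mg.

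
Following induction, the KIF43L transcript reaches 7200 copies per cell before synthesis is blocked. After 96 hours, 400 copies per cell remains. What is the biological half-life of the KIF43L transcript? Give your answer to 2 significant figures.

23 hours

A/A₀ = 400/7200 ≈ 0.055556.
n = log₂(18) ≈ 4.1699 half-lives elapsed in 96 hours.
t½ = 96/4.1699 ≈ 23.022 hours.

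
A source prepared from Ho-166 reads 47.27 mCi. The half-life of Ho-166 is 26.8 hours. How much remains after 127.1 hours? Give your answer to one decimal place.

Number of half-lives: n = 127.1/26.8 ≈ 4.7425.
Remaining = 47.27 × (1/2)^4.7425 = 47.27 × 0.037355 ≈ 1.7658 mCi.

1.8 mCi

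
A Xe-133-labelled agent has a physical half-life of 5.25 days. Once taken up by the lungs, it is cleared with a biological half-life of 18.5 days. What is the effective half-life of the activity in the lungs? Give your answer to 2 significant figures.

4.1 days

1/t_eff = 1/t_phys + 1/t_biol = 1/5.25 + 1/18.5 = 0.24453 per day.
t_eff = 5.25 × 18.5 / (5.25 + 18.5) ≈ 4.0895 days.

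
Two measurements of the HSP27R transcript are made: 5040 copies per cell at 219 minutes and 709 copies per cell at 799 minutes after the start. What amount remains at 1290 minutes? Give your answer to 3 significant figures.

135 copies per cell

Over Δt = 799 − 219 = 580 minutes, the level fell by a factor of 5040/709 ≈ 7.1086.
n = log₂(7.1086) ≈ 2.8296 half-lives, so t½ = 580/2.8296 ≈ 204.98 minutes.
From t = 799 to t = 1290: 709 × (1/2)^((1290−799)/204.98) ≈ 134.76 copies per cell.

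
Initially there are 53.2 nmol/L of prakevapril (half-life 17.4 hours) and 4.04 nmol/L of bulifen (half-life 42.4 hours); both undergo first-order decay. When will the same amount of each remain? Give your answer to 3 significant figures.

110 hours

Set 53.2·(1/2)^(t/17.4) = 4.04·(1/2)^(t/42.4).
Taking log₂: log₂(53.2/4.04) = t·(1/17.4 − 1/42.4).
log₂(13.168) = 3.719; 1/17.4 − 1/42.4 = 0.033886.
t = 3.719 / 0.033886 ≈ 109.75 hours.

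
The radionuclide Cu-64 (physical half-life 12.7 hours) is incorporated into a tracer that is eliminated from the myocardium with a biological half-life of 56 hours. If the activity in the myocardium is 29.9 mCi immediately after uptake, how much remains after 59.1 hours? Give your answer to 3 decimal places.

1/t_eff = 1/t_phys + 1/t_biol = 1/12.7 + 1/56 = 0.096597 per hour.
t_eff = 12.7 × 56 / (12.7 + 56) ≈ 10.352 hours.
Remaining = 29.9 × (1/2)^(59.1/10.352) = 29.9 × (1/2)^5.7089 ≈ 0.57164 mCi.

0.572 mCi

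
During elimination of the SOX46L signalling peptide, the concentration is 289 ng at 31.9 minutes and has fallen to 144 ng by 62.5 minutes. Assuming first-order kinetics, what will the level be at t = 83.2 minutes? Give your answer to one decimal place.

89.9 ng

Over Δt = 62.5 − 31.9 = 30.6 minutes, the level fell by a factor of 289/144 ≈ 2.0069.
n = log₂(2.0069) ≈ 1.005 half-lives, so t½ = 30.6/1.005 ≈ 30.448 minutes.
From t = 62.5 to t = 83.2: 144 × (1/2)^((83.2−62.5)/30.448) ≈ 89.889 ng.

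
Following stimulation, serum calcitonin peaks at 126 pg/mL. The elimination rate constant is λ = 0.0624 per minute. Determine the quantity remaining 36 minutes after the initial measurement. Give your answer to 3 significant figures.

13.3 pg/mL

t½ = ln 2 / λ = 0.69315 / 0.0624 ≈ 11.108 minutes.
Number of half-lives: n = 36/11.108 ≈ 3.2409.
Remaining = 126 × (1/2)^3.2409 = 126 × 0.10578 ≈ 13.328 pg/mL.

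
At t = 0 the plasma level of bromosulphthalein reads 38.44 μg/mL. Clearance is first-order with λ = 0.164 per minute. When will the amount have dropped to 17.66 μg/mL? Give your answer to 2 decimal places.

4.74 minutes

t½ = ln 2 / λ = 0.69315 / 0.164 ≈ 4.2265 minutes.
Fraction remaining = 17.66/38.44 ≈ 0.45942.
n = log₂(38.44/17.66) = ln(2.1767)/ln 2 ≈ 1.1221 half-lives.
t = n × t½ = 1.1221 × 4.2265 ≈ 4.7427 minutes.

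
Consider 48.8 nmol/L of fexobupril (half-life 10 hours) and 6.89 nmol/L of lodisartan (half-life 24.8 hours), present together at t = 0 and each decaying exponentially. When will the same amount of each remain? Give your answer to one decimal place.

47.3 hours

Set 48.8·(1/2)^(t/10) = 6.89·(1/2)^(t/24.8).
Taking log₂: log₂(48.8/6.89) = t·(1/10 − 1/24.8).
log₂(7.0827) = 2.8243; 1/10 − 1/24.8 = 0.059677.
t = 2.8243 / 0.059677 ≈ 47.326 hours.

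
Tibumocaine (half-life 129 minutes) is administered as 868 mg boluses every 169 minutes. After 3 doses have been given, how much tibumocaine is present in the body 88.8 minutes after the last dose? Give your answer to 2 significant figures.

The 3 doses were given 426.8, 257.8, 88.8 minutes ago.
Total = 868·(1/2)^(426.8/129) + 868·(1/2)^(257.8/129) + 868·(1/2)^(88.8/129)
      = 87.61 + 217.23 + 538.64 ≈ 843.48 mg.

840 mg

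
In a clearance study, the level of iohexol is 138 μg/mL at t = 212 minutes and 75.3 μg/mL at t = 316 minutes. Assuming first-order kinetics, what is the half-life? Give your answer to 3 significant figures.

Over Δt = 316 − 212 = 104 minutes, the level fell by a factor of 138/75.3 ≈ 1.8327.
n = log₂(1.8327) ≈ 0.87395 half-lives, so t½ = 104/0.87395 ≈ 119 minutes.

119 minutes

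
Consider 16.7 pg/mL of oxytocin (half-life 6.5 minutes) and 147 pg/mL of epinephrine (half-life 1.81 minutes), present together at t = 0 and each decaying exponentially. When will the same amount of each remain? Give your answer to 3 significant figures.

7.87 minutes

Set 16.7·(1/2)^(t/6.5) = 147·(1/2)^(t/1.81).
Taking log₂: log₂(16.7/147) = t·(1/6.5 − 1/1.81).
log₂(0.11361) = -3.1379; 1/6.5 − 1/1.81 = -0.39864.
t = -3.1379 / -0.39864 ≈ 7.8715 minutes.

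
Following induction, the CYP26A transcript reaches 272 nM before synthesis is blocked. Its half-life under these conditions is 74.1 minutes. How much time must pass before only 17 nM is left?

17/272 = 1/16, so 4 half-lives have elapsed.
t = 4 × 74.1 = 296.4 minutes.

296.4 minutes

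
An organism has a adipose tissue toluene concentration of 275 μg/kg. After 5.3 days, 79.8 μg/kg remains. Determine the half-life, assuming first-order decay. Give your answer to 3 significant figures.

A/A₀ = 79.8/275 ≈ 0.29018.
n = log₂(3.4461) ≈ 1.785 half-lives elapsed in 5.3 days.
t½ = 5.3/1.785 ≈ 2.9692 days.

2.97 days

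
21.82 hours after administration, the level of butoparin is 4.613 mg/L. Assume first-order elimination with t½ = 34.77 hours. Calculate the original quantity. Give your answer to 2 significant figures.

7.1 mg/L

Number of half-lives elapsed: n = 21.82/34.77 ≈ 0.62755.
A₀ = A × 2^n = 4.613 × 2^0.62755 = 4.613 × 1.5449 ≈ 7.1268 mg/L.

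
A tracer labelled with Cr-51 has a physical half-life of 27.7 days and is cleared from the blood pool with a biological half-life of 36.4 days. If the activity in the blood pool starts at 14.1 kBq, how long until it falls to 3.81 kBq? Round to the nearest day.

1/t_eff = 1/t_phys + 1/t_biol = 1/27.7 + 1/36.4 = 0.063574 per day.
t_eff = 27.7 × 36.4 / (27.7 + 36.4) ≈ 15.73 days.
n = log₂(14.1/3.81) ≈ 1.8878; t = 1.8878 × 15.73 ≈ 29.695 days.

30 days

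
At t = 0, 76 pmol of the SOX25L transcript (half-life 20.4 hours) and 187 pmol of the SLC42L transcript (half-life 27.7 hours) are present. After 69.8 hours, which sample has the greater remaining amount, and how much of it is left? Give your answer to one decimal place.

SOX25L transcript: 76 × (1/2)^3.4216 ≈ 7.0928 pmol.
SLC42L transcript: 187 × (1/2)^2.5199 ≈ 32.605 pmol.
SLC42L transcript has more remaining, at ≈ 32.605 pmol.

SLC42L transcript, 32.6 pmol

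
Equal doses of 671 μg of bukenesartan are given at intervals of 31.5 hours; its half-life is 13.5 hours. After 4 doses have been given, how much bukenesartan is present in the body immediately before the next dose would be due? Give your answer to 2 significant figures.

170 μg

The 4 doses were given 126, 94.5, 63, 31.5 hours ago.
Total = 671·(1/2)^(126/13.5) + 671·(1/2)^(94.5/13.5) + 671·(1/2)^(63/13.5) + 671·(1/2)^(31.5/13.5)
      = 1.0402 + 5.2422 + 26.419 + 133.14 ≈ 165.84 μg.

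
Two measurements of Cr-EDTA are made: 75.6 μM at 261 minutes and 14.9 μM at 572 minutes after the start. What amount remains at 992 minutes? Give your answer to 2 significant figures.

Over Δt = 572 − 261 = 311 minutes, the level fell by a factor of 75.6/14.9 ≈ 5.0738.
n = log₂(5.0738) ≈ 2.3431 half-lives, so t½ = 311/2.3431 ≈ 132.73 minutes.
From t = 572 to t = 992: 14.9 × (1/2)^((992−572)/132.73) ≈ 1.662 μM.

1.7 μM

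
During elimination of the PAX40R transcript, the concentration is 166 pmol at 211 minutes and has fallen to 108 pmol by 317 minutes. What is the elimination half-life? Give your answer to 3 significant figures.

171 minutes

Over Δt = 317 − 211 = 106 minutes, the level fell by a factor of 166/108 ≈ 1.537.
n = log₂(1.537) ≈ 0.62015 half-lives, so t½ = 106/0.62015 ≈ 170.93 minutes.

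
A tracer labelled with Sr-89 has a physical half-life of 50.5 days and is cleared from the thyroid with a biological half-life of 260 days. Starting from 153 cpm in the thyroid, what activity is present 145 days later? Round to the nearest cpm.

14 cpm

1/t_eff = 1/t_phys + 1/t_biol = 1/50.5 + 1/260 = 0.023648 per day.
t_eff = 50.5 × 260 / (50.5 + 260) ≈ 42.287 days.
Remaining = 153 × (1/2)^(145/42.287) = 153 × (1/2)^3.429 ≈ 14.206 cpm.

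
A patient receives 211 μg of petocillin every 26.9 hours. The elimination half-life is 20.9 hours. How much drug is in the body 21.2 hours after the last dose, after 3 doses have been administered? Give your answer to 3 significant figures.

165 μg

The 3 doses were given 75, 48.1, 21.2 hours ago.
Total = 211·(1/2)^(75/20.9) + 211·(1/2)^(48.1/20.9) + 211·(1/2)^(21.2/20.9)
      = 17.54 + 42.804 + 104.46 ≈ 164.8 μg.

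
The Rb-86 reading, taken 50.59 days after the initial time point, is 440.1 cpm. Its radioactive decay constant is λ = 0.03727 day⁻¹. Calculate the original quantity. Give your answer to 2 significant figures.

2900 cpm

t½ = ln 2 / λ = 0.69315 / 0.03727 ≈ 18.598 days.
Number of half-lives elapsed: n = 50.59/18.598 ≈ 2.7202.
A₀ = A × 2^n = 440.1 × 2^2.7202 = 440.1 × 6.5896 ≈ 2900.1 cpm.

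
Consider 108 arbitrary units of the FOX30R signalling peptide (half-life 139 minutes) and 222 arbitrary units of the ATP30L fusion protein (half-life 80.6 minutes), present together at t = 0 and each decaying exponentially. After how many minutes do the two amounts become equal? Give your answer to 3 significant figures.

199 minutes

Set 108·(1/2)^(t/139) = 222·(1/2)^(t/80.6).
Taking log₂: log₂(108/222) = t·(1/139 − 1/80.6).
log₂(0.48649) = -1.0395; 1/139 − 1/80.6 = -0.0052127.
t = -1.0395 / -0.0052127 ≈ 199.42 minutes.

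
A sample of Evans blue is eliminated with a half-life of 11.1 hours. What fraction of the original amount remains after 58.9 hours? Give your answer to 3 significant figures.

0.0253

n = 58.9/11.1 ≈ 5.3063 half-lives.
Fraction remaining = (1/2)^5.3063 ≈ 0.025272.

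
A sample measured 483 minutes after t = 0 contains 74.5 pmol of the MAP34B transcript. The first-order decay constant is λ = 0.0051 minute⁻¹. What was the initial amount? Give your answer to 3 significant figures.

875 pmol

t½ = ln 2 / λ = 0.69315 / 0.0051 ≈ 135.91 minutes.
Number of half-lives elapsed: n = 483/135.91 ≈ 3.5538.
A₀ = A × 2^n = 74.5 × 2^3.5538 = 74.5 × 11.744 ≈ 874.89 pmol.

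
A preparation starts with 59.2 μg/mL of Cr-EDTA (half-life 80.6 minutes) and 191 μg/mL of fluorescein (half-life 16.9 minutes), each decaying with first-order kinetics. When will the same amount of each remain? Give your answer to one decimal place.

36.1 minutes

Set 59.2·(1/2)^(t/80.6) = 191·(1/2)^(t/16.9).
Taking log₂: log₂(59.2/191) = t·(1/80.6 − 1/16.9).
log₂(0.30995) = -1.6899; 1/80.6 − 1/16.9 = -0.046765.
t = -1.6899 / -0.046765 ≈ 36.136 minutes.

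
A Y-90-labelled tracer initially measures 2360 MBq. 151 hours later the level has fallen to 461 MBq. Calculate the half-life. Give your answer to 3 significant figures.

A/A₀ = 461/2360 ≈ 0.19534.
n = log₂(5.1193) ≈ 2.3559 half-lives elapsed in 151 hours.
t½ = 151/2.3559 ≈ 64.093 hours.

64.1 hours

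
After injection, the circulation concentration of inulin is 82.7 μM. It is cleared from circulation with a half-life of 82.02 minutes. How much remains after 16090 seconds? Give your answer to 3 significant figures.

8.58 μM

Convert the elapsed time: 16090 seconds = 268.167 minutes.
Number of half-lives: n = 268.167/82.02 ≈ 3.2695.
Remaining = 82.7 × (1/2)^3.2695 = 82.7 × 0.1037 ≈ 8.5759 μM.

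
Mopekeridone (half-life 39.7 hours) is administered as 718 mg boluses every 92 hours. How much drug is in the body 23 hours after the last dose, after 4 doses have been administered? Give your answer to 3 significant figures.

600 mg

The 4 doses were given 299, 207, 115, 23 hours ago.
Total = 718·(1/2)^(299/39.7) + 718·(1/2)^(207/39.7) + 718·(1/2)^(115/39.7) + 718·(1/2)^(23/39.7)
      = 3.8808 + 19.343 + 96.41 + 480.53 ≈ 600.17 mg.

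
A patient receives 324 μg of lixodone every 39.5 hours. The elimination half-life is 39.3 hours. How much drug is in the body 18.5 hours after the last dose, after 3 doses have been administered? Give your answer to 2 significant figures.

The 3 doses were given 97.5, 58, 18.5 hours ago.
Total = 324·(1/2)^(97.5/39.3) + 324·(1/2)^(58/39.3) + 324·(1/2)^(18.5/39.3)
      = 58.038 + 116.49 + 233.8 ≈ 408.32 μg.

410 μg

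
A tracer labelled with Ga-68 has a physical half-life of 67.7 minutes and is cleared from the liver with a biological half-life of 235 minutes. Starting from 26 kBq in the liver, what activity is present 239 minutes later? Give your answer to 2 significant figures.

1.1 kBq

1/t_eff = 1/t_phys + 1/t_biol = 1/67.7 + 1/235 = 0.019026 per minute.
t_eff = 67.7 × 235 / (67.7 + 235) ≈ 52.559 minutes.
Remaining = 26 × (1/2)^(239/52.559) = 26 × (1/2)^4.5473 ≈ 1.112 kBq.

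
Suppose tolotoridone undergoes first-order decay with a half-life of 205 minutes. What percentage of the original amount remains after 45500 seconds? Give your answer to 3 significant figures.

45500 seconds = 758.333 minutes.
n = 758.333/205 ≈ 3.6992 half-lives.
Fraction remaining = (1/2)^3.6992 ≈ 0.07699, i.e. 7.699%.

7.70%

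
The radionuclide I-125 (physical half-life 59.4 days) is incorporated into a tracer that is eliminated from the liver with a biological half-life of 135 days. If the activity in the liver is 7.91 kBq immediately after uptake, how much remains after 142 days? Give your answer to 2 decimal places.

0.73 kBq

1/t_eff = 1/t_phys + 1/t_biol = 1/59.4 + 1/135 = 0.024242 per day.
t_eff = 59.4 × 135 / (59.4 + 135) ≈ 41.25 days.
Remaining = 7.91 × (1/2)^(142/41.25) = 7.91 × (1/2)^3.4424 ≈ 0.72762 kBq.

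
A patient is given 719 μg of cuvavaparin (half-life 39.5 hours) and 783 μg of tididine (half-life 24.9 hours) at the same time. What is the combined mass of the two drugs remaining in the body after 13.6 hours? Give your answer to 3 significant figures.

1100 μg

cuvavaparin: 719 × (1/2)^(13.6/39.5) = 719 × (1/2)^0.3443 ≈ 566.35 μg.
tididine: 783 × (1/2)^(13.6/24.9) = 783 × (1/2)^0.54618 ≈ 536.22 μg.
Total = 566.35 + 536.22 ≈ 1102.6 μg.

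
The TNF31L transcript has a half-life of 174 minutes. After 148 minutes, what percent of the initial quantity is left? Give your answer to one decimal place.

n = 148/174 ≈ 0.85057 half-lives.
Fraction remaining = (1/2)^0.85057 ≈ 0.55456, i.e. 55.456%.

55.5%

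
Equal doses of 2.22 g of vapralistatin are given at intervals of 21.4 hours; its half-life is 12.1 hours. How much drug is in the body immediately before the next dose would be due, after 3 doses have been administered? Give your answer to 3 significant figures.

0.899 g

The 3 doses were given 64.2, 42.8, 21.4 hours ago.
Total = 2.22·(1/2)^(64.2/12.1) + 2.22·(1/2)^(42.8/12.1) + 2.22·(1/2)^(21.4/12.1)
      = 0.056125 + 0.19123 + 0.65156 ≈ 0.89891 g.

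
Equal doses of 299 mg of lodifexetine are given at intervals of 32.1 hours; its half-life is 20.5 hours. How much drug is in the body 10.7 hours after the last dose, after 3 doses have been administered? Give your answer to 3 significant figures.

The 3 doses were given 74.9, 42.8, 10.7 hours ago.
Total = 299·(1/2)^(74.9/20.5) + 299·(1/2)^(42.8/20.5) + 299·(1/2)^(10.7/20.5)
      = 23.758 + 70.336 + 208.23 ≈ 302.33 mg.

302 mg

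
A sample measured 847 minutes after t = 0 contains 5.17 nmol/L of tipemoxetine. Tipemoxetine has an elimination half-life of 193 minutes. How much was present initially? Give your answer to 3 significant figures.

Number of half-lives elapsed: n = 847/193 ≈ 4.3886.
A₀ = A × 2^n = 5.17 × 2^4.3886 = 5.17 × 20.946 ≈ 108.29 nmol/L.

108 nmol/L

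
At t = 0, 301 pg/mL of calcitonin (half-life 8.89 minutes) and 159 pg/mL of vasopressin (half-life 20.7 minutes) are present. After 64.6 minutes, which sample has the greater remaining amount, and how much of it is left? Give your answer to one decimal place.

calcitonin: 301 × (1/2)^7.2666 ≈ 1.9548 pg/mL.
vasopressin: 159 × (1/2)^3.1208 ≈ 18.279 pg/mL.
Vasopressin has more remaining, at ≈ 18.279 pg/mL.

vasopressin, 18.3 pg/mL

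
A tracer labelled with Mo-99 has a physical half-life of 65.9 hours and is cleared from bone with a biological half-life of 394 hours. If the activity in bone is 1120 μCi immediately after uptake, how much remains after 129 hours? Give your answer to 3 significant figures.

230 μCi

1/t_eff = 1/t_phys + 1/t_biol = 1/65.9 + 1/394 = 0.017713 per hour.
t_eff = 65.9 × 394 / (65.9 + 394) ≈ 56.457 hours.
Remaining = 1120 × (1/2)^(129/56.457) = 1120 × (1/2)^2.2849 ≈ 229.82 μCi.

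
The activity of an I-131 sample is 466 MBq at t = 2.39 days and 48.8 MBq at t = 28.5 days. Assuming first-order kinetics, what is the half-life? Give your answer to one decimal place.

8.0 days

Over Δt = 28.5 − 2.39 = 26.11 days, the level fell by a factor of 466/48.8 ≈ 9.5492.
n = log₂(9.5492) ≈ 3.2554 half-lives, so t½ = 26.11/3.2554 ≈ 8.0206 days.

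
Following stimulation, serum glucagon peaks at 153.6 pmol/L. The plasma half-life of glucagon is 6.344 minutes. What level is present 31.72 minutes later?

Elapsed time is 5 half-lives (31.72/6.344).
Each half-life halves the amount: 153.6 × (1/2)^5 = 153.6/32 = 4.8 pmol/L.

4.8 pmol/L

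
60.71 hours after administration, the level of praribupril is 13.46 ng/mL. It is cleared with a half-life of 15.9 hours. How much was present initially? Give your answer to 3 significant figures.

Number of half-lives elapsed: n = 60.71/15.9 ≈ 3.8182.
A₀ = A × 2^n = 13.46 × 2^3.8182 = 13.46 × 14.106 ≈ 189.87 ng/mL.

190 ng/mL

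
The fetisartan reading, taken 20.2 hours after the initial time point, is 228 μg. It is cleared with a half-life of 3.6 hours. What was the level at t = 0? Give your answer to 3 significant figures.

11100 μg

Number of half-lives elapsed: n = 20.2/3.6 ≈ 5.6111.
A₀ = A × 2^n = 228 × 2^5.6111 = 228 × 48.878 ≈ 11144 μg.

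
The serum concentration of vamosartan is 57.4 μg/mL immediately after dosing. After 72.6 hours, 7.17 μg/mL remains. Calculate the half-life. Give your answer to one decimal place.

A/A₀ = 7.17/57.4 ≈ 0.12491.
n = log₂(8.0056) ≈ 3.001 half-lives elapsed in 72.6 hours.
t½ = 72.6/3.001 ≈ 24.192 hours.

24.2 hours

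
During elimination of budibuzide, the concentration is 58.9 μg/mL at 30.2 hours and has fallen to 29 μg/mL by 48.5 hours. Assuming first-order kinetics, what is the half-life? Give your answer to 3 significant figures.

17.9 hours

Over Δt = 48.5 − 30.2 = 18.3 hours, the level fell by a factor of 58.9/29 ≈ 2.031.
n = log₂(2.031) ≈ 1.0222 half-lives, so t½ = 18.3/1.0222 ≈ 17.902 hours.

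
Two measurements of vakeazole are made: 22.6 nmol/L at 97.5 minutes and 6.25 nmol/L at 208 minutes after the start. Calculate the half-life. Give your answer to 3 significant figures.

59.6 minutes

Over Δt = 208 − 97.5 = 110.5 minutes, the level fell by a factor of 22.6/6.25 ≈ 3.616.
n = log₂(3.616) ≈ 1.8544 half-lives, so t½ = 110.5/1.8544 ≈ 59.588 minutes.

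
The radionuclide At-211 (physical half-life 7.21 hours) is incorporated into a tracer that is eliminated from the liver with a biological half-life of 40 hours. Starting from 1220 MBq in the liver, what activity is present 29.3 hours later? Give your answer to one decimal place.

43.9 MBq

1/t_eff = 1/t_phys + 1/t_biol = 1/7.21 + 1/40 = 0.1637 per hour.
t_eff = 7.21 × 40 / (7.21 + 40) ≈ 6.1089 hours.
Remaining = 1220 × (1/2)^(29.3/6.1089) = 1220 × (1/2)^4.7963 ≈ 43.907 MBq.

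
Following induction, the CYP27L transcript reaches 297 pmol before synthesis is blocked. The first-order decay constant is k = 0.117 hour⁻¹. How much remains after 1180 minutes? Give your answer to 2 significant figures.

t½ = ln 2 / k = 0.69315 / 0.117 ≈ 5.9243 hours.
Convert the elapsed time: 1180 minutes = 19.6667 hours.
Number of half-lives: n = 19.6667/5.9243 ≈ 3.3196.
Remaining = 297 × (1/2)^3.3196 = 297 × 0.10016 ≈ 29.747 pmol.

30 pmol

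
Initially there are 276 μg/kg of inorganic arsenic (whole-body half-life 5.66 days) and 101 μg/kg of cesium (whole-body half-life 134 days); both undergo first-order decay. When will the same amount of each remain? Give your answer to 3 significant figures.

8.57 days

Set 276·(1/2)^(t/5.66) = 101·(1/2)^(t/134).
Taking log₂: log₂(276/101) = t·(1/5.66 − 1/134).
log₂(2.7327) = 1.4503; 1/5.66 − 1/134 = 0.16922.
t = 1.4503 / 0.16922 ≈ 8.5708 days.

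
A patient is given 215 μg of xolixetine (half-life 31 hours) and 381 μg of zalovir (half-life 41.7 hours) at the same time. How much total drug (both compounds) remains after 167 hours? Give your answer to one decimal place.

28.9 μg

xolixetine: 215 × (1/2)^(167/31) = 215 × (1/2)^5.3871 ≈ 5.1376 μg.
zalovir: 381 × (1/2)^(167/41.7) = 381 × (1/2)^4.0048 ≈ 23.733 μg.
Total = 5.1376 + 23.733 ≈ 28.871 μg.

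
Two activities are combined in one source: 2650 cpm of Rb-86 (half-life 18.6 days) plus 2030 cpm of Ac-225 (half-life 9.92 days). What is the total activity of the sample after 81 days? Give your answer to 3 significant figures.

137 cpm

Rb-86: 2650 × (1/2)^(81/18.6) = 2650 × (1/2)^4.3548 ≈ 129.51 cpm.
Ac-225: 2030 × (1/2)^(81/9.92) = 2030 × (1/2)^8.1653 ≈ 7.0711 cpm.
Total = 129.51 + 7.0711 ≈ 136.58 cpm.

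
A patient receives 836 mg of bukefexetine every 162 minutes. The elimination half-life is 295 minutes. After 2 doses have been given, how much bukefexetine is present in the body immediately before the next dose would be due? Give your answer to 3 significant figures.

The 2 doses were given 324, 162 minutes ago.
Total = 836·(1/2)^(324/295) + 836·(1/2)^(162/295)
      = 390.47 + 571.34 ≈ 961.81 mg.

962 mg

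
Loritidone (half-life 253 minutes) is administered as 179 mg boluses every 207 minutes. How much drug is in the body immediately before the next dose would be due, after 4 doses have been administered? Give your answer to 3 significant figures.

The 4 doses were given 828, 621, 414, 207 minutes ago.
Total = 179·(1/2)^(828/253) + 179·(1/2)^(621/253) + 179·(1/2)^(414/253) + 179·(1/2)^(207/253)
      = 18.521 + 32.656 + 57.578 + 101.52 ≈ 210.28 mg.

210 mg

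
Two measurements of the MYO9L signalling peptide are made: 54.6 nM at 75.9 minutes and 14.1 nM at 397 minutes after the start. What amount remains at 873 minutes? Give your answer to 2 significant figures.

Over Δt = 397 − 75.9 = 321.1 minutes, the level fell by a factor of 54.6/14.1 ≈ 3.8723.
n = log₂(3.8723) ≈ 1.9532 half-lives, so t½ = 321.1/1.9532 ≈ 164.4 minutes.
From t = 397 to t = 873: 14.1 × (1/2)^((873−397)/164.4) ≈ 1.895 nM.

1.9 nM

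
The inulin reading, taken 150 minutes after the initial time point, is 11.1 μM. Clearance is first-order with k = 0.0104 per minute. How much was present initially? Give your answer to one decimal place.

52.8 μM

t½ = ln 2 / k = 0.69315 / 0.0104 ≈ 66.649 minutes.
Number of half-lives elapsed: n = 150/66.649 ≈ 2.2506.
A₀ = A × 2^n = 11.1 × 2^2.2506 = 11.1 × 4.7588 ≈ 52.823 μM.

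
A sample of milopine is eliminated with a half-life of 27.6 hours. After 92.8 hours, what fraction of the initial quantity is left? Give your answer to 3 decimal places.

0.097

n = 92.8/27.6 ≈ 3.3623 half-lives.
Fraction remaining = (1/2)^3.3623 ≈ 0.097239.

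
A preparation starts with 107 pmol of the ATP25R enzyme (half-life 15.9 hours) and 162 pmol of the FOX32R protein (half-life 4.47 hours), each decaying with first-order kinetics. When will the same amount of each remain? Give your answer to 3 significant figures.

3.72 hours

Set 107·(1/2)^(t/15.9) = 162·(1/2)^(t/4.47).
Taking log₂: log₂(107/162) = t·(1/15.9 − 1/4.47).
log₂(0.66049) = -0.59838; 1/15.9 − 1/4.47 = -0.16082.
t = -0.59838 / -0.16082 ≈ 3.7208 hours.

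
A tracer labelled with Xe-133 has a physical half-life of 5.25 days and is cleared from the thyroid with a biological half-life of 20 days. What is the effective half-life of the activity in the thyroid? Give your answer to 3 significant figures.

4.16 days

1/t_eff = 1/t_phys + 1/t_biol = 1/5.25 + 1/20 = 0.24048 per day.
t_eff = 5.25 × 20 / (5.25 + 20) ≈ 4.1584 days.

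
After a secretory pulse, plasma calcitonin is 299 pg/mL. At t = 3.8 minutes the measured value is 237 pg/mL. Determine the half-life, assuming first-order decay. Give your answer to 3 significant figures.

11.3 minutes

A/A₀ = 237/299 ≈ 0.79264.
n = log₂(1.2616) ≈ 0.33526 half-lives elapsed in 3.8 minutes.
t½ = 3.8/0.33526 ≈ 11.335 minutes.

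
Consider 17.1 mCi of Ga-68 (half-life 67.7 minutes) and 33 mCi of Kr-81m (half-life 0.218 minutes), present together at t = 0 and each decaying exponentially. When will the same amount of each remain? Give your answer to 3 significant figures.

0.207 minutes

Set 17.1·(1/2)^(t/67.7) = 33·(1/2)^(t/0.218).
Taking log₂: log₂(17.1/33) = t·(1/67.7 − 1/0.218).
log₂(0.51818) = -0.94847; 1/67.7 − 1/0.218 = -4.5724.
t = -0.94847 / -4.5724 ≈ 0.20743 minutes.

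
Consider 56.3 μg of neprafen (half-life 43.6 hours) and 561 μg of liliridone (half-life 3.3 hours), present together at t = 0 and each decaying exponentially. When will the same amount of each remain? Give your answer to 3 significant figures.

Set 56.3·(1/2)^(t/43.6) = 561·(1/2)^(t/3.3).
Taking log₂: log₂(56.3/561) = t·(1/43.6 − 1/3.3).
log₂(0.10036) = -3.3168; 1/43.6 − 1/3.3 = -0.28009.
t = -3.3168 / -0.28009 ≈ 11.842 hours.

11.8 hours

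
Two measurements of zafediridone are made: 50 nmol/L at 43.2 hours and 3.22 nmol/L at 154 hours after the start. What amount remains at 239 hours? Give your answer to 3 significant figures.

0.393 nmol/L

Over Δt = 154 − 43.2 = 110.8 hours, the level fell by a factor of 50/3.22 ≈ 15.528.
n = log₂(15.528) ≈ 3.9568 half-lives, so t½ = 110.8/3.9568 ≈ 28.002 hours.
From t = 154 to t = 239: 3.22 × (1/2)^((239−154)/28.002) ≈ 0.39273 nmol/L.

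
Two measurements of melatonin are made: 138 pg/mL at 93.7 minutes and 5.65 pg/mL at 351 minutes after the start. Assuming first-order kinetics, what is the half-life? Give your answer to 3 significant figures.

55.8 minutes

Over Δt = 351 − 93.7 = 257.3 minutes, the level fell by a factor of 138/5.65 ≈ 24.425.
n = log₂(24.425) ≈ 4.6103 half-lives, so t½ = 257.3/4.6103 ≈ 55.81 minutes.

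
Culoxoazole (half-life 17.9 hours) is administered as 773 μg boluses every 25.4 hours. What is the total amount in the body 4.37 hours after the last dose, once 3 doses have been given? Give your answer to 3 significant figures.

988 μg

The 3 doses were given 55.17, 29.77, 4.37 hours ago.
Total = 773·(1/2)^(55.17/17.9) + 773·(1/2)^(29.77/17.9) + 773·(1/2)^(4.37/17.9)
      = 91.278 + 244.08 + 652.66 ≈ 988.02 μg.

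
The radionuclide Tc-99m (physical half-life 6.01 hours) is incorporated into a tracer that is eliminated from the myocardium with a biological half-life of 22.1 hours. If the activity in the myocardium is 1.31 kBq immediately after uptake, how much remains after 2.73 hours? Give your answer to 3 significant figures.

0.878 kBq

1/t_eff = 1/t_phys + 1/t_biol = 1/6.01 + 1/22.1 = 0.21164 per hour.
t_eff = 6.01 × 22.1 / (6.01 + 22.1) ≈ 4.725 hours.
Remaining = 1.31 × (1/2)^(2.73/4.725) = 1.31 × (1/2)^0.57777 ≈ 0.8777 kBq.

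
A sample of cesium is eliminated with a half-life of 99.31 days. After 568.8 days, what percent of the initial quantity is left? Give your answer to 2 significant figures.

1.9%

n = 568.8/99.31 ≈ 5.7275 half-lives.
Fraction remaining = (1/2)^5.7275 ≈ 0.018873, i.e. 1.8873%.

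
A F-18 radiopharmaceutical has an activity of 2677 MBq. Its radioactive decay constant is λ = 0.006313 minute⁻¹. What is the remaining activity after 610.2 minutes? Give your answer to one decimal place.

t½ = ln 2 / λ = 0.69315 / 0.006313 ≈ 109.8 minutes.
Number of half-lives: n = 610.2/109.8 ≈ 5.5575.
Remaining = 2677 × (1/2)^5.5575 = 2677 × 0.021233 ≈ 56.841 MBq.

56.8 MBq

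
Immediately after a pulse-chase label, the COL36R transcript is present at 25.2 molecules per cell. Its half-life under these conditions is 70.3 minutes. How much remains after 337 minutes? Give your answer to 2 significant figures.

Number of half-lives: n = 337/70.3 ≈ 4.7937.
Remaining = 25.2 × (1/2)^4.7937 = 25.2 × 0.036053 ≈ 0.90853 molecules per cell.

0.91 molecules per cell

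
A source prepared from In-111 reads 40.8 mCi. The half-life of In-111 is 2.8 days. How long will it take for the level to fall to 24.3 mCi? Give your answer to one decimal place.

Fraction remaining = 24.3/40.8 ≈ 0.59559.
n = log₂(40.8/24.3) = ln(1.679)/ln 2 ≈ 0.74761 half-lives.
t = n × t½ = 0.74761 × 2.8 ≈ 2.0933 days.

2.1 days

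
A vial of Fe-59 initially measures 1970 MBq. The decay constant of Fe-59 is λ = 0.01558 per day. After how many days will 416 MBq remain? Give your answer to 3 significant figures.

t½ = ln 2 / λ = 0.69315 / 0.01558 ≈ 44.49 days.
Fraction remaining = 416/1970 ≈ 0.21117.
n = log₂(1970/416) = ln(4.7356)/ln 2 ≈ 2.2435 half-lives.
t = n × t½ = 2.2435 × 44.49 ≈ 99.814 days.

99.8 days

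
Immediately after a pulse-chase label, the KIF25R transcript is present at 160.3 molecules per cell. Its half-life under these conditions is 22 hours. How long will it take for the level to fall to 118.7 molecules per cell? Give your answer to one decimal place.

9.5 hours

Fraction remaining = 118.7/160.3 ≈ 0.74049.
n = log₂(160.3/118.7) = ln(1.3505)/ln 2 ≈ 0.43345 half-lives.
t = n × t½ = 0.43345 × 22 ≈ 9.536 hours.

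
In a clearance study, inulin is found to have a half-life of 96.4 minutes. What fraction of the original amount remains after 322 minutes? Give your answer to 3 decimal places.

0.099

n = 322/96.4 ≈ 3.3402 half-lives.
Fraction remaining = (1/2)^3.3402 ≈ 0.098738.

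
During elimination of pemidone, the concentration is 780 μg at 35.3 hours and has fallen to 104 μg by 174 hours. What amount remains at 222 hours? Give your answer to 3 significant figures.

51.8 μg

Over Δt = 174 − 35.3 = 138.7 hours, the level fell by a factor of 780/104 ≈ 7.5.
n = log₂(7.5) ≈ 2.9069 half-lives, so t½ = 138.7/2.9069 ≈ 47.714 hours.
From t = 174 to t = 222: 104 × (1/2)^((222−174)/47.714) ≈ 51.785 μg.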